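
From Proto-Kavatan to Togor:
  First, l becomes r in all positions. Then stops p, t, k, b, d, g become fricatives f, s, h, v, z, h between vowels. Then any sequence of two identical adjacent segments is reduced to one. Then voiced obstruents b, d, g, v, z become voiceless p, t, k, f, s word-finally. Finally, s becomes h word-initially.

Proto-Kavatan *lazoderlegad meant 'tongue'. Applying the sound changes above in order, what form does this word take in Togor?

Togor: *lazoderlegad > razoderregad > razozerrehad > razozerehad > razozerehat  (by unconditioned shift, intervocalic lenition, degemination, final devoicing)

razozerehat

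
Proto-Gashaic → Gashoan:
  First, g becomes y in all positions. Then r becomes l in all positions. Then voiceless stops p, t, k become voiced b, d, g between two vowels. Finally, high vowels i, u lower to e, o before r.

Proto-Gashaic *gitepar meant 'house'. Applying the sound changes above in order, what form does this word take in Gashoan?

Gashoan: start from *gitepar.
  rule 1 (unconditioned shift): gitepar → yitepar
  rule 2 (unconditioned shift): yitepar → yitepal
  rule 3 (intervocalic voicing): yitepal → yidebal
  rule 4: no change — yidebal
  ⇒ Gashoan yidebal

yidebal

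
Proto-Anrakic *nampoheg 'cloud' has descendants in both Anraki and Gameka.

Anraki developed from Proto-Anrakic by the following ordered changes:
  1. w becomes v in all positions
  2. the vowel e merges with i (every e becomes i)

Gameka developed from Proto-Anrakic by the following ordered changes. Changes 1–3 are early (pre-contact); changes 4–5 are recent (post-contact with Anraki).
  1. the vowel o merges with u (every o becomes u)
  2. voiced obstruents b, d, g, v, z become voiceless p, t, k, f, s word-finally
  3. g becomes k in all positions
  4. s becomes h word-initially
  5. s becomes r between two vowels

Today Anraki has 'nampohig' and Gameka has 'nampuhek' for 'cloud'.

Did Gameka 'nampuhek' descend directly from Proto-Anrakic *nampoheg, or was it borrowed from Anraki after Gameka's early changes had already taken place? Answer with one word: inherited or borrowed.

If inherited, *nampoheg would pass through all of Gameka's changes:
Gameka: *nampoheg
  nampoheg → nampuheg   [vowel merger]
  nampuheg → nampuhek   [final devoicing]
  nampuhek (rule 3 does not apply)
  nampuhek (rule 4 does not apply)
  nampuhek (rule 5 does not apply)
  giving Gameka nampuhek.
If borrowed from Anraki 'nampohig' after the early changes, it would undergo only the recent ones:
  rule 4 (debuccalisation): no change (nampohig)
  rule 5 (rhotacism): no change (nampohig)
  ⇒ as a loan: nampohig
Gameka 'nampuhek' matches the inherited outcome exactly, so it is an inherited cognate, not a loan.

inherited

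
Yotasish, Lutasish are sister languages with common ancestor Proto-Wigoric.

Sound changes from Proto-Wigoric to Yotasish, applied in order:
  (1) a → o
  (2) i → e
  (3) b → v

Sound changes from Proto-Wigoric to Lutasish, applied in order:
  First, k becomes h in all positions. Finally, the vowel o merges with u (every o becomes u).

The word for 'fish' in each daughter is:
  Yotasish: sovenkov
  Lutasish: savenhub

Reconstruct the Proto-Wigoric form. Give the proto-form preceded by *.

*savenkob

Position 8: Yotasish has v, Lutasish has b. Lutasish preserves b here (none of its changes turn any other segment into b), so the proto-segment is *b.
Position 6: Yotasish has k, Lutasish has h. Yotasish preserves k here (none of its changes turn any other segment into k), so the proto-segment is *k.
This points to *savenkob. Verify forward in each daughter:
Yotasish: start from *savenkob.
  rule 1 (vowel merger): savenkob → sovenkob
  rule 2: no change — sovenkob
  rule 3 (unconditioned shift): sovenkob → sovenkov
  ⇒ Yotasish sovenkov
Lutasish: *savenkob > savenhob > savenhub  (by unconditioned shift, vowel merger)
No other proto-form is consistent with every reflex, so the reconstruction is *savenkob.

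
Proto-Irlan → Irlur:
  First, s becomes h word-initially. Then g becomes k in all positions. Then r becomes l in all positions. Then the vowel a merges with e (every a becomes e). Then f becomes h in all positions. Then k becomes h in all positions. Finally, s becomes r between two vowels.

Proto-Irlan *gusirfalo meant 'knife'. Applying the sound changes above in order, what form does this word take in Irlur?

hurilhelo

Irlur: start from *gusirfalo.
  rule 1: no change — gusirfalo
  rule 2 (unconditioned shift): gusirfalo → kusirfalo
  rule 3 (unconditioned shift): kusirfalo → kusilfalo
  rule 4 (vowel merger): kusilfalo → kusilfelo
  rule 5 (unconditioned shift): kusilfelo → kusilhelo
  rule 6 (unconditioned shift): kusilhelo → husilhelo
  rule 7 (rhotacism): husilhelo → hurilhelo
  ⇒ Irlur hurilhelo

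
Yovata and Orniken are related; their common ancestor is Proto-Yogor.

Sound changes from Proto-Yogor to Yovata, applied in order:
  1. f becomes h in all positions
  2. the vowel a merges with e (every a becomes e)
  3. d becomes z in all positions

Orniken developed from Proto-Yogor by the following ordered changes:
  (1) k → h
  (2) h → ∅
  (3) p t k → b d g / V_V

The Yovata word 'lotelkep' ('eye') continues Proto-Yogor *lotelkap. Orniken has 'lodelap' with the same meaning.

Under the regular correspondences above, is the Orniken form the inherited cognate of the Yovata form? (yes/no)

Derive the expected Orniken reflex of *lotelkap:
Orniken: *lotelkap
  lotelkap → lotelhap   [unconditioned shift]
  lotelhap → lotelap   [h-loss]
  lotelap → lodelap   [intervocalic voicing]
  giving Orniken lodelap.
Orniken 'lodelap' matches the regular reflex exactly, so the pair is cognate.

yes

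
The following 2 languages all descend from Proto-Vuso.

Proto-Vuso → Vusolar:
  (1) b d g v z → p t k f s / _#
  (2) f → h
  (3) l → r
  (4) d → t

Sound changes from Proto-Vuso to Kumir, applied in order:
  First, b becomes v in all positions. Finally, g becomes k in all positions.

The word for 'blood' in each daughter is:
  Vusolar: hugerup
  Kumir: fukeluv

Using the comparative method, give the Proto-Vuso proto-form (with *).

*fugelub

Position 7: Vusolar has p, Kumir has v. Taking the neighbouring segments as reconstructed: Vusolar p could go back to *p or *b; Kumir v could go back to *b or *v — the one source consistent with every daughter is *b.
Position 3: Vusolar has g, Kumir has k. Vusolar preserves g here (none of its changes turn any other segment into g), so the proto-segment is *g.
Verify the candidate proto-form against each daughter:
Vusolar: *fugelub
  fugelub → fugelup   [final devoicing]
  fugelup → hugelup   [unconditioned shift]
  hugelup → hugerup   [unconditioned shift]
  hugerup (rule 4 does not apply)
  giving Vusolar hugerup.
Kumir: *fugelub > fugeluv > fukeluv  (by unconditioned shift, unconditioned shift)
Only *fugelub yields all of Vusolar hugerup, Kumir fukeluv.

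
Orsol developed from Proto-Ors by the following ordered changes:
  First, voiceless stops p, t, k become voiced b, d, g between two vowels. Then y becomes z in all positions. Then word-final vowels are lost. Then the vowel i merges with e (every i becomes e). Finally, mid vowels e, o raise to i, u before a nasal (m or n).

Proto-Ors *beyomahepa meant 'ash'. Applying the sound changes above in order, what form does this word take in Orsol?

bezumaheb

Orsol: start from *beyomahepa.
  rule 1 (intervocalic voicing): beyomahepa → beyomaheba
  rule 2 (unconditioned shift): beyomaheba → bezomaheba
  rule 3 (apocope): bezomaheba → bezomaheb
  rule 4: no change — bezomaheb
  rule 5 (pre-nasal raising): bezomaheb → bezumaheb
  ⇒ Orsol bezumaheb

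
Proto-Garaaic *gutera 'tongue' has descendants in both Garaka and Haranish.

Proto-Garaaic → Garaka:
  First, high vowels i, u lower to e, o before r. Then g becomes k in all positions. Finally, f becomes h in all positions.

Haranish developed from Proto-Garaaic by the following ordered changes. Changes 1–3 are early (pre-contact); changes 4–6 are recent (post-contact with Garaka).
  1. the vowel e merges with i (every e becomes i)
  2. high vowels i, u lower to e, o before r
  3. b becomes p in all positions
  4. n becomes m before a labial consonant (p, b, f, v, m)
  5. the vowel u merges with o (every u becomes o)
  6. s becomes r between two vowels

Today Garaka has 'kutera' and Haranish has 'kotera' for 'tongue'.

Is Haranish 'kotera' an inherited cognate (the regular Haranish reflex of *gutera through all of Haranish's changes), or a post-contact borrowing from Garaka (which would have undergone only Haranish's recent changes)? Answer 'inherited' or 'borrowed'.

If inherited, *gutera would pass through all of Haranish's changes:
Haranish: start from *gutera.
  rule 1 (vowel merger): gutera → gutira
  rule 2 (pre-rhotic lowering): gutira → gutera
  rule 3: no change — gutera
  rule 4: no change — gutera
  rule 5 (vowel merger): gutera → gotera
  rule 6: no change — gotera
  ⇒ Haranish gotera
If borrowed from Garaka 'kutera' after the early changes, it would undergo only the recent ones:
  rule 4 (nasal place assimilation): no change (kutera)
  rule 5 (vowel merger): kutera → kotera
  rule 6 (rhotacism): no change (kotera)
  ⇒ as a loan: kotera
Haranish 'kotera' matches the loan outcome 'kotera', not the inherited 'gotera' — it skipped the early Haranish changes, so it was borrowed from Garaka.

borrowed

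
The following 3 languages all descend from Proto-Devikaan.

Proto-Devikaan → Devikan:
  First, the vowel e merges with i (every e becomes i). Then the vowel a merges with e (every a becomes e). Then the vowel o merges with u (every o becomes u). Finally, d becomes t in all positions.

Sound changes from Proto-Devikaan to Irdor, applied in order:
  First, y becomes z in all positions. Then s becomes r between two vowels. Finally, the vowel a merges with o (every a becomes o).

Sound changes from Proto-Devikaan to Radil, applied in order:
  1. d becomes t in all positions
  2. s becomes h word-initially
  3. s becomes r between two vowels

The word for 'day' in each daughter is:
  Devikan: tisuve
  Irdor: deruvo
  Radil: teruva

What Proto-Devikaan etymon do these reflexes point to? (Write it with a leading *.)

*desuva

Position 2: Devikan has i, Irdor has e, Radil has e. Irdor preserves e here (none of its changes turn any other segment into e), so the proto-segment is *e.
Position 3: Devikan has s, Irdor has r, Radil has r. Devikan preserves s here (none of its changes turn any other segment into s), so the proto-segment is *s.
Continuing position by position gives *desuva; check it forward:
Devikan: start from *desuva.
  rule 1 (vowel merger): desuva → disuva
  rule 2 (vowel merger): disuva → disuve
  rule 3: no change — disuve
  rule 4 (unconditioned shift): disuve → tisuve
  ⇒ Devikan tisuve
Irdor: start from *desuva.
  rule 1: no change — desuva
  rule 2 (rhotacism): desuva → deruva
  rule 3 (vowel merger): deruva → deruvo
  ⇒ Irdor deruvo
Radil: *desuva
  desuva → tesuva   [unconditioned shift]
  tesuva (rule 2 does not apply)
  tesuva → teruva   [rhotacism]
  giving Radil teruva.
Only *desuva yields all of Devikan tisuve, Irdor deruvo, Radil teruva.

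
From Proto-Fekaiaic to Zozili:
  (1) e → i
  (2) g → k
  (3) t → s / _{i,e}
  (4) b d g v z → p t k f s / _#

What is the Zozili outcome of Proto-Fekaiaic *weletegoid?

Zozili: *weletegoid > wilitigoid > wilitikoid > wilisikoid > wilisikoit  (by vowel merger, unconditioned shift, palatalisation, final devoicing)

wilisikoit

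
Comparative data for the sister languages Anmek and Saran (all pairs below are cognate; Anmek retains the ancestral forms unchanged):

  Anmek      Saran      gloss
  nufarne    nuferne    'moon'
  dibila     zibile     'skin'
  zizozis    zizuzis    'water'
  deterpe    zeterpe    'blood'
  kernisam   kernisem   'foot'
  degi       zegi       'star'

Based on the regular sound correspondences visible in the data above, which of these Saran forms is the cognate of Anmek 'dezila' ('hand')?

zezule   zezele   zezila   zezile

deterpe ~ zeterpe, degi ~ zegi — Anmek d corresponds to Saran z word-initially before a front vowel.
dibila ~ zibile — Anmek a corresponds to Saran e word-finally.
Applying these to Anmek 'dezila':
  dezila → zezila   (d→z word-initially before a front vowel)
  zezila → zezile   (a→e word-finally)
So the Saran cognate is 'zezile'.

zezile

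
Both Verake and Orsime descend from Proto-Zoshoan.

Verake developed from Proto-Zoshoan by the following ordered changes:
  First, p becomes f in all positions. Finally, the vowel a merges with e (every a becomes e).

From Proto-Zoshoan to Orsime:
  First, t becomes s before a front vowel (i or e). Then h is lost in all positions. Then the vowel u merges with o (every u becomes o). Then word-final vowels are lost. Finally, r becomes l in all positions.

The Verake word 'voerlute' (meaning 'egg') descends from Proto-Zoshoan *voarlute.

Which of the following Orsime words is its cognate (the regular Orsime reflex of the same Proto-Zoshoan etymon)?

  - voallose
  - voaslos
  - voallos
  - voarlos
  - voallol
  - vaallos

Orsime: *voarlute > voarluse > voarlose > voarlos > voallos  (by palatalisation, vowel merger, apocope, unconditioned shift)
Among the options, 'voallos' alone shows every Orsime change applied in order.

voallos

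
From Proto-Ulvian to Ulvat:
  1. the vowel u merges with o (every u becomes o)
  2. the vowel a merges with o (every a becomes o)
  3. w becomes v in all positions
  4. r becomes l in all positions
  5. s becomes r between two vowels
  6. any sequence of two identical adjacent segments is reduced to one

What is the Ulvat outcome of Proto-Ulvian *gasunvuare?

Ulvat: *gasunvuare
  gasunvuare → gasonvoare   [vowel merger]
  gasonvoare → gosonvoore   [vowel merger]
  gosonvoore (rule 3 does not apply)
  gosonvoore → gosonvoole   [unconditioned shift]
  gosonvoole → goronvoole   [rhotacism]
  goronvoole → goronvole   [degemination]
  giving Ulvat goronvole.

goronvole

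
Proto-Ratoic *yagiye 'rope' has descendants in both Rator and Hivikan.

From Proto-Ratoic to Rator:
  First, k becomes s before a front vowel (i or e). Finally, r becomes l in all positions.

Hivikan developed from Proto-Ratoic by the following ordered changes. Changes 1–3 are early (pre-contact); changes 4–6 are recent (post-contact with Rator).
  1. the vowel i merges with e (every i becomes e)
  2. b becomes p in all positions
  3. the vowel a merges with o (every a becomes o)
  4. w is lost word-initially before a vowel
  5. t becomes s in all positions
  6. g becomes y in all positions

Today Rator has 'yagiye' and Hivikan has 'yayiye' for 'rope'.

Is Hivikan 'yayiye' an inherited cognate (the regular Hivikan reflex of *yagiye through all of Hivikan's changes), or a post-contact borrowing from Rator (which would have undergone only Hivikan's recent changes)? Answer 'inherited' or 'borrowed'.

If inherited, *yagiye would pass through all of Hivikan's changes:
Hivikan: start from *yagiye.
  rule 1 (vowel merger): yagiye → yageye
  rule 2: no change — yageye
  rule 3 (vowel merger): yageye → yogeye
  rule 4: no change — yogeye
  rule 5: no change — yogeye
  rule 6 (unconditioned shift): yogeye → yoyeye
  ⇒ Hivikan yoyeye
If borrowed from Rator 'yagiye' after the early changes, it would undergo only the recent ones:
  rule 4 (glide loss): no change (yagiye)
  rule 5 (unconditioned shift): no change (yagiye)
  rule 6 (unconditioned shift): yagiye → yayiye
  ⇒ as a loan: yayiye
Hivikan 'yayiye' matches the loan outcome 'yayiye', not the inherited 'yoyeye' — it skipped the early Hivikan changes, so it was borrowed from Rator.

borrowed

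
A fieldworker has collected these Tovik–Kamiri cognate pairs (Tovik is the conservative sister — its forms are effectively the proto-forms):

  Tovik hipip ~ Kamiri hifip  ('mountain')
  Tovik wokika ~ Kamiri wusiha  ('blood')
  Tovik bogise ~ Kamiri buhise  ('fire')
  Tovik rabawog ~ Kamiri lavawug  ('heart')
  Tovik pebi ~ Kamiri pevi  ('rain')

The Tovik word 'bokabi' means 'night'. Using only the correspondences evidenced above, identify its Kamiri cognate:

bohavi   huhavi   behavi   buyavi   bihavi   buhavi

buhavi

wokika ~ wusiha, bogise ~ buhise — Tovik o corresponds to Kamiri u after a consonant, before a consonant other than r, m, n, p, b, f, v.
wokika ~ wusiha — Tovik k corresponds to Kamiri h between vowels (before a back vowel).
pebi ~ pevi — Tovik b corresponds to Kamiri v between vowels (before a front vowel).
Applying these to Tovik 'bokabi':
  bokabi → bukabi   (o→u after a consonant, before a consonant other than r, m, n, p, b, f, v)
  bukabi → buhabi   (k→h between vowels (before a back vowel))
  buhabi → buhavi   (b→v between vowels (before a front vowel))
So the Kamiri cognate is 'buhavi'.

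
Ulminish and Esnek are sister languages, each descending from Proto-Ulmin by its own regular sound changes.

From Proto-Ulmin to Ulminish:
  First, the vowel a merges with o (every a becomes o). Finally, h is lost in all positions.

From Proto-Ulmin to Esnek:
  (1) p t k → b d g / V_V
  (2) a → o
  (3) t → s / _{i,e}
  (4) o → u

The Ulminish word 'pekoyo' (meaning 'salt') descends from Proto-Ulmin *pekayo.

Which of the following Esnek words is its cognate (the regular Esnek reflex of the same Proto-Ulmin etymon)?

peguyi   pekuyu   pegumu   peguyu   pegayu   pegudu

Esnek: *pekayo
  pekayo → pegayo   [intervocalic voicing]
  pegayo → pegoyo   [vowel merger]
  pegoyo (rule 3 does not apply)
  pegoyo → peguyu   [vowel merger]
  giving Esnek peguyu.
Only 'peguyu' matches the regular Esnek development of *pekayo.

peguyu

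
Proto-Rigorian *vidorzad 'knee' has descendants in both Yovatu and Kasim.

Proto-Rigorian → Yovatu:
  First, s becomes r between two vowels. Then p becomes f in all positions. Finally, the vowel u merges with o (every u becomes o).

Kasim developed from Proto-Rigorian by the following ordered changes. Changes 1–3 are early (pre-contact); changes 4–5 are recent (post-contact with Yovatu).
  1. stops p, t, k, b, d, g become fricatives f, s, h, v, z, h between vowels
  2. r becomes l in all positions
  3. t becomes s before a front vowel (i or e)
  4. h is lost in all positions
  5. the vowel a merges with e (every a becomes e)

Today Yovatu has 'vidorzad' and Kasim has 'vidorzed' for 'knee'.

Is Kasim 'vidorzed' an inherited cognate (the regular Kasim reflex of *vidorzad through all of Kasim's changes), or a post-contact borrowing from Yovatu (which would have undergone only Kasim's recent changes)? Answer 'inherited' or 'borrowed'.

borrowed

If inherited, *vidorzad would pass through all of Kasim's changes:
Kasim: *vidorzad > vizorzad > vizolzad > vizolzed  (by intervocalic lenition, unconditioned shift, vowel merger)
If borrowed from Yovatu 'vidorzad' after the early changes, it would undergo only the recent ones:
  rule 4 (h-loss): no change (vidorzad)
  rule 5 (vowel merger): vidorzad → vidorzed
  ⇒ as a loan: vidorzed
Kasim 'vidorzed' matches the loan outcome 'vidorzed', not the inherited 'vizolzed' — it skipped the early Kasim changes, so it was borrowed from Yovatu.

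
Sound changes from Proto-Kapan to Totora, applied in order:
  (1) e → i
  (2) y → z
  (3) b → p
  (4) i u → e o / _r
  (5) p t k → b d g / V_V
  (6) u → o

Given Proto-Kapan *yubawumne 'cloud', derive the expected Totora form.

zobawomni

Totora: start from *yubawumne.
  rule 1 (vowel merger): yubawumne → yubawumni
  rule 2 (unconditioned shift): yubawumni → zubawumni
  rule 3 (unconditioned shift): zubawumni → zupawumni
  rule 4: no change — zupawumni
  rule 5 (intervocalic voicing): zupawumni → zubawumni
  rule 6 (vowel merger): zubawumni → zobawomni
  ⇒ Totora zobawomni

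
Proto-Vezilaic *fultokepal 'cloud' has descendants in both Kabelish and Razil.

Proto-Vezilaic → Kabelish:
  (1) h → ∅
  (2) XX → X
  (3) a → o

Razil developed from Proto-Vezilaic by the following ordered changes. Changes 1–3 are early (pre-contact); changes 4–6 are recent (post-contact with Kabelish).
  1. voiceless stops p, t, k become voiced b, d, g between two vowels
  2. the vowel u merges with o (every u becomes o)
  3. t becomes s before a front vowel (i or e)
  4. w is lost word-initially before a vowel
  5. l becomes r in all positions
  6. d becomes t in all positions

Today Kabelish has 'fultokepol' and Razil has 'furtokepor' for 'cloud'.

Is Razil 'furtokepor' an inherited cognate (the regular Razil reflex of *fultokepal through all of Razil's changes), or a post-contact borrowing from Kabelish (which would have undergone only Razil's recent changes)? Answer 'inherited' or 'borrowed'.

If inherited, *fultokepal would pass through all of Razil's changes:
Razil: *fultokepal > fultogebal > foltogebal > fortogebar  (by intervocalic voicing, vowel merger, unconditioned shift)
If borrowed from Kabelish 'fultokepol' after the early changes, it would undergo only the recent ones:
  rule 4 (glide loss): no change (fultokepol)
  rule 5 (unconditioned shift): fultokepol → furtokepor
  rule 6 (unconditioned shift): no change (furtokepor)
  ⇒ as a loan: furtokepor
Razil 'furtokepor' matches the loan outcome 'furtokepor', not the inherited 'fortogebar' — it skipped the early Razil changes, so it was borrowed from Kabelish.

borrowed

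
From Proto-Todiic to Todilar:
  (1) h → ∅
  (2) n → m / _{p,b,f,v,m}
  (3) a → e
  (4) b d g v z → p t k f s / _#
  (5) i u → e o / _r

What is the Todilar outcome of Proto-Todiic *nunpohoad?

numpooet

Todilar: *nunpohoad
  nunpohoad → nunpooad   [h-loss]
  nunpooad → numpooad   [nasal place assimilation]
  numpooad → numpooed   [vowel merger]
  numpooed → numpooet   [final devoicing]
  numpooet (rule 5 does not apply)
  giving Todilar numpooet.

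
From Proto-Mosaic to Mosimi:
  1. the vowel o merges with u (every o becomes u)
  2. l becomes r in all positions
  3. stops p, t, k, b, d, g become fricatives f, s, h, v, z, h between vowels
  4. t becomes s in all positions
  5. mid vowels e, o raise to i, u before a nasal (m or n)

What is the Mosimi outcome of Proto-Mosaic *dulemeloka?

durimeruha

Mosimi: *dulemeloka > dulemeluka > duremeruka > duremeruha > durimeruha  (by vowel merger, unconditioned shift, intervocalic lenition, pre-nasal raising)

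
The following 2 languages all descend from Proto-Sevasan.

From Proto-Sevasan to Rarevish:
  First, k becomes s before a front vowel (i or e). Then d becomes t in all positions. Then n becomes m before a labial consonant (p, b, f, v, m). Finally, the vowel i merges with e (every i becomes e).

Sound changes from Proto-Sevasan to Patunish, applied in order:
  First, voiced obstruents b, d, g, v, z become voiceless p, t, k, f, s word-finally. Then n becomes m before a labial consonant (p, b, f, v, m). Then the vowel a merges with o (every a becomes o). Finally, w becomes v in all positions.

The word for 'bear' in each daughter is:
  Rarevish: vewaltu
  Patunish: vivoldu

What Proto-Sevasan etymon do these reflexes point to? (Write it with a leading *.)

*viwaldu

Position 6: Rarevish has t, Patunish has d. Patunish preserves d here (none of its changes turn any other segment into d), so the proto-segment is *d.
Position 2: Rarevish has e, Patunish has i. Patunish preserves i here (none of its changes turn any other segment into i), so the proto-segment is *i.
Position 4: Rarevish has a, Patunish has o. Rarevish preserves a here (none of its changes turn any other segment into a), so the proto-segment is *a.
This points to *viwaldu. Verify forward in each daughter:
Rarevish: *viwaldu > viwaltu > vewaltu  (by unconditioned shift, vowel merger)
Patunish: *viwaldu
  viwaldu (rule 1 does not apply)
  viwaldu (rule 2 does not apply)
  viwaldu → viwoldu   [vowel merger]
  viwoldu → vivoldu   [unconditioned shift]
  giving Patunish vivoldu.
Only *viwaldu yields all of Rarevish vewaltu, Patunish vivoldu.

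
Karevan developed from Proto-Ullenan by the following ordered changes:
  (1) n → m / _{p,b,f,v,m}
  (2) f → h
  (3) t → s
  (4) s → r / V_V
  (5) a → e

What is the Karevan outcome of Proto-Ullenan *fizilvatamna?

hizilveremne

Karevan: *fizilvatamna
  fizilvatamna (rule 1 does not apply)
  fizilvatamna → hizilvatamna   [unconditioned shift]
  hizilvatamna → hizilvasamna   [unconditioned shift]
  hizilvasamna → hizilvaramna   [rhotacism]
  hizilvaramna → hizilveremne   [vowel merger]
  giving Karevan hizilveremne.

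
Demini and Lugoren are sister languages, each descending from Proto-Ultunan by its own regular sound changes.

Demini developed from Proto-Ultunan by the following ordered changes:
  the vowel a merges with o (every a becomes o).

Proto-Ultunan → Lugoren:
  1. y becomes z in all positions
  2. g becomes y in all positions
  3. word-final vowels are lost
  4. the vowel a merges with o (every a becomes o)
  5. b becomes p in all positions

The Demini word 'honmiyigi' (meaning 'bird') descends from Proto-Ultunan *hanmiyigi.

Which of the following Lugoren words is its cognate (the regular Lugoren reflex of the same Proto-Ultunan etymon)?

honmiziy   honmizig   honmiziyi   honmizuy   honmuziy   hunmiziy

honmiziy

Lugoren: start from *hanmiyigi.
  rule 1 (unconditioned shift): hanmiyigi → hanmizigi
  rule 2 (unconditioned shift): hanmizigi → hanmiziyi
  rule 3 (apocope): hanmiziyi → hanmiziy
  rule 4 (vowel merger): hanmiziy → honmiziy
  rule 5: no change — honmiziy
  ⇒ Lugoren honmiziy
Among the options, 'honmiziy' alone shows every Lugoren change applied in order.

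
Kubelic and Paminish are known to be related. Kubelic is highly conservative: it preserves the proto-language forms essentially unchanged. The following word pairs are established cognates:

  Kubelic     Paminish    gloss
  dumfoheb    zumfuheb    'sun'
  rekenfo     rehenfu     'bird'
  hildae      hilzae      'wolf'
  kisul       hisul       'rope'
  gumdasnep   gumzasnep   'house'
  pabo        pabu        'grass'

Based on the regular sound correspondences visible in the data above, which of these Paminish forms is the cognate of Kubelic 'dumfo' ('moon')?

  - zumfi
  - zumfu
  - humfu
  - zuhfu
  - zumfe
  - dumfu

zumfu

dumfoheb ~ zumfuheb — Kubelic d corresponds to Paminish z word-initially before a back vowel.
rekenfo ~ rehenfu, pabo ~ pabu — Kubelic o corresponds to Paminish u word-finally.
Applying these to Kubelic 'dumfo':
  dumfo → zumfo   (d→z word-initially before a back vowel)
  zumfo → zumfu   (o→u word-finally)
So the Paminish cognate is 'zumfu'.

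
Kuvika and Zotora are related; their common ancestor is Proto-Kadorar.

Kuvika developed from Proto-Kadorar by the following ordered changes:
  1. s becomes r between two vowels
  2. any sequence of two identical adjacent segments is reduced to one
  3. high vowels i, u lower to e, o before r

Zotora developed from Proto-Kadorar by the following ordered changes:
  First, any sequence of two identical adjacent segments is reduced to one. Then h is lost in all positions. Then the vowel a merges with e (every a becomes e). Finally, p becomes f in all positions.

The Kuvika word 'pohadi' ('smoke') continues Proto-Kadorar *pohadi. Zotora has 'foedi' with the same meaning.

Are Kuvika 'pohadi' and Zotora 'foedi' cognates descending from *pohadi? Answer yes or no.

yes

Derive the expected Zotora reflex of *pohadi:
Zotora: *pohadi > poadi > poedi > foedi  (by h-loss, vowel merger, unconditioned shift)
Zotora 'foedi' matches the regular reflex exactly, so the pair is cognate.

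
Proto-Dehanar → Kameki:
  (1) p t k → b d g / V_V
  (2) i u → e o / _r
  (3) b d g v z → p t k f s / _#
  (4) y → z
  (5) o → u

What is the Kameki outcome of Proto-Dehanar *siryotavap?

Kameki: *siryotavap > siryodavap > seryodavap > serzodavap > serzudavap  (by intervocalic voicing, pre-rhotic lowering, unconditioned shift, vowel merger)

serzudavap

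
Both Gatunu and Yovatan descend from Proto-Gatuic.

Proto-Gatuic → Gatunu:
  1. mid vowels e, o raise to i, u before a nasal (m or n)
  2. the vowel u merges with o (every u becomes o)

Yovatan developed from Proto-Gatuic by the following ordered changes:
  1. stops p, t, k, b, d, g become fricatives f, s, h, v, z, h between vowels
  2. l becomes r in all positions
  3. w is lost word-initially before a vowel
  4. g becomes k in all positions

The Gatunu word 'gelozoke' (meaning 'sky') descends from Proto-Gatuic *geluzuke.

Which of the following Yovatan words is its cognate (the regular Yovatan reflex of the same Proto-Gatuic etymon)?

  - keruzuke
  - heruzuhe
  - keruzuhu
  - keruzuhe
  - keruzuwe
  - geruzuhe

Yovatan: *geluzuke > geluzuhe > geruzuhe > keruzuhe  (by intervocalic lenition, unconditioned shift, unconditioned shift)

keruzuhe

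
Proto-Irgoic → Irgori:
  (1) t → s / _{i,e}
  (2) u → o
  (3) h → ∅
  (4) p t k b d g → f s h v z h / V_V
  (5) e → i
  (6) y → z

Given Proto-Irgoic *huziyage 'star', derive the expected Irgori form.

ozizahi

Irgori: *huziyage > hoziyage > oziyage > oziyahe > oziyahi > ozizahi  (by vowel merger, h-loss, intervocalic lenition, vowel merger, unconditioned shift)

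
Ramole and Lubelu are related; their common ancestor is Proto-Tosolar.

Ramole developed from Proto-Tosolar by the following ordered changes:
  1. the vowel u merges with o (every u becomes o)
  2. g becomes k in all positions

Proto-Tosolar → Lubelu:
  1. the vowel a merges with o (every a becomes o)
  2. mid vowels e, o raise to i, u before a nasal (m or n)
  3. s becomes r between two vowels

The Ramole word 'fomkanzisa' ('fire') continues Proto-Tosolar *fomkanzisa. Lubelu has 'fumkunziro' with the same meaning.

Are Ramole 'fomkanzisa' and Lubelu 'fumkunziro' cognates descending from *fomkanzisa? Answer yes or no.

Derive the expected Lubelu reflex of *fomkanzisa:
Lubelu: start from *fomkanzisa.
  rule 1 (vowel merger): fomkanzisa → fomkonziso
  rule 2 (pre-nasal raising): fomkonziso → fumkunziso
  rule 3 (rhotacism): fumkunziso → fumkunziro
  ⇒ Lubelu fumkunziro
Lubelu 'fumkunziro' matches the regular reflex exactly, so the pair is cognate.

yes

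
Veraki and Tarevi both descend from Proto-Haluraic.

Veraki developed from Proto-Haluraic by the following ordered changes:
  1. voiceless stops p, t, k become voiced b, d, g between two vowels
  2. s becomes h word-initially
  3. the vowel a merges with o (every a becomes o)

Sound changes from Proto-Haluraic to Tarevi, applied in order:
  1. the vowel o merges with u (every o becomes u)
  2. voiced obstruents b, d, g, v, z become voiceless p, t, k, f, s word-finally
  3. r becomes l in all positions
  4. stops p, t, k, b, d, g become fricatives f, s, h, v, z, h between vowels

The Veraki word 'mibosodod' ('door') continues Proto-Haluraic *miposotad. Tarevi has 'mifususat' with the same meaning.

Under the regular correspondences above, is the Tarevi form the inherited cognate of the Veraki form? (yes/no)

Derive the expected Tarevi reflex of *miposotad:
Tarevi: *miposotad
  miposotad → mipusutad   [vowel merger]
  mipusutad → mipusutat   [final devoicing]
  mipusutat (rule 3 does not apply)
  mipusutat → mifususat   [intervocalic lenition]
  giving Tarevi mifususat.
Tarevi 'mifususat' matches the regular reflex exactly, so the pair is cognate.

yes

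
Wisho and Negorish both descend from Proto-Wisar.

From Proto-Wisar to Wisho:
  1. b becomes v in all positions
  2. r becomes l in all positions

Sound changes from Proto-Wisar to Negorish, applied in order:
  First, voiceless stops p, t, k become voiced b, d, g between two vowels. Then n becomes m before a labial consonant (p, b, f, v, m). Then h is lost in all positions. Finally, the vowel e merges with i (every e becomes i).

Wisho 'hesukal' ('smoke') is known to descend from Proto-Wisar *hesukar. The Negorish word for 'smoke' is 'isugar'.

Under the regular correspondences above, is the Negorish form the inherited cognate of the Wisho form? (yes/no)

Derive the expected Negorish reflex of *hesukar:
Negorish: *hesukar > hesugar > esugar > isugar  (by intervocalic voicing, h-loss, vowel merger)
Negorish 'isugar' matches the regular reflex exactly, so the pair is cognate.

yes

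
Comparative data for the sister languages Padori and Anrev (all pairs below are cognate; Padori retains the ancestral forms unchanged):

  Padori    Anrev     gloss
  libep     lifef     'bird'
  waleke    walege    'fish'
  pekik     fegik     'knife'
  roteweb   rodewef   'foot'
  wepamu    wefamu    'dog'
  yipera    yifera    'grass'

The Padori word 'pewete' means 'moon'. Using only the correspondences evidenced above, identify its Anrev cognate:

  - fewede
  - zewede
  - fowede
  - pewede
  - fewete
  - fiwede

pekik ~ fegik — Padori p corresponds to Anrev f word-initially before a front vowel.
roteweb ~ rodewef — Padori t corresponds to Anrev d between vowels (before a front vowel).
Applying these to Padori 'pewete':
  pewete → fewete   (p→f word-initially before a front vowel)
  fewete → fewede   (t→d between vowels (before a front vowel))
So the Anrev cognate is 'fewede'.

fewede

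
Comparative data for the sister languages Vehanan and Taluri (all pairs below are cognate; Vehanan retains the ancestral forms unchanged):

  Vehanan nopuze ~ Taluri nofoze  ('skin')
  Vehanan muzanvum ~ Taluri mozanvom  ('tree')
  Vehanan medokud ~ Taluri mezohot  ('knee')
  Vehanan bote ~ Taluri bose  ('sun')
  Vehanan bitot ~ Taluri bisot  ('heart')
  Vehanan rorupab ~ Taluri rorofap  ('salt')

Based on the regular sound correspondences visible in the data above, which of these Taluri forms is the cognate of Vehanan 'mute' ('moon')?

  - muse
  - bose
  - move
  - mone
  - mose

mose

nopuze ~ nofoze, muzanvum ~ mozanvom — Vehanan u corresponds to Taluri o after a consonant, before a consonant other than r, m, n, p, b, f, v.
bote ~ bose — Vehanan t corresponds to Taluri s between vowels (before a front vowel).
Applying these to Vehanan 'mute':
  mute → mote   (u→o after a consonant, before a consonant other than r, m, n, p, b, f, v)
  mote → mose   (t→s between vowels (before a front vowel))
So the Taluri cognate is 'mose'.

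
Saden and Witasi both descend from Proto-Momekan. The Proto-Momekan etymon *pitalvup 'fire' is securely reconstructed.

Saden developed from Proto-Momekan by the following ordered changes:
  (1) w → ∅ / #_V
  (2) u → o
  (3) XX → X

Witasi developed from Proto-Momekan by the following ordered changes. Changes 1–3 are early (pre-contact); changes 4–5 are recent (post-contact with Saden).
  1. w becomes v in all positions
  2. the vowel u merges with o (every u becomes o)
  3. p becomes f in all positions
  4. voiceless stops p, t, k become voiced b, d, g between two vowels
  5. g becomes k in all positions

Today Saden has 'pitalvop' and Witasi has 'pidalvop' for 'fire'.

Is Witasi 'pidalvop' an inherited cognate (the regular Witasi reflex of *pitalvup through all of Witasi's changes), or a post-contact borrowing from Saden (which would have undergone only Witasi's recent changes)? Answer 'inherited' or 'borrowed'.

borrowed

If inherited, *pitalvup would pass through all of Witasi's changes:
Witasi: start from *pitalvup.
  rule 1: no change — pitalvup
  rule 2 (vowel merger): pitalvup → pitalvop
  rule 3 (unconditioned shift): pitalvop → fitalvof
  rule 4 (intervocalic voicing): fitalvof → fidalvof
  rule 5: no change — fidalvof
  ⇒ Witasi fidalvof
If borrowed from Saden 'pitalvop' after the early changes, it would undergo only the recent ones:
  rule 4 (intervocalic voicing): pitalvop → pidalvop
  rule 5 (unconditioned shift): no change (pidalvop)
  ⇒ as a loan: pidalvop
Witasi 'pidalvop' matches the loan outcome 'pidalvop', not the inherited 'fidalvof' — it skipped the early Witasi changes, so it was borrowed from Saden.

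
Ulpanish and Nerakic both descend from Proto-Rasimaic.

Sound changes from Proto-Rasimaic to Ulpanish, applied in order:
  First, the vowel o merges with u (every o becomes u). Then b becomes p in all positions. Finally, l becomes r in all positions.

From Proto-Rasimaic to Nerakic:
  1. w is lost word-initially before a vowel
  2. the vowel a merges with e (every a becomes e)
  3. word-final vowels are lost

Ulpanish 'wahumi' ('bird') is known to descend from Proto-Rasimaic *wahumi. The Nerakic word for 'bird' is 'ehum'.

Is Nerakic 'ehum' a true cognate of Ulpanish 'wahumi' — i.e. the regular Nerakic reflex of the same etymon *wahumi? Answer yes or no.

yes

Derive the expected Nerakic reflex of *wahumi:
Nerakic: *wahumi
  wahumi → ahumi   [glide loss]
  ahumi → ehumi   [vowel merger]
  ehumi → ehum   [apocope]
  giving Nerakic ehum.
Nerakic 'ehum' matches the regular reflex exactly, so the pair is cognate.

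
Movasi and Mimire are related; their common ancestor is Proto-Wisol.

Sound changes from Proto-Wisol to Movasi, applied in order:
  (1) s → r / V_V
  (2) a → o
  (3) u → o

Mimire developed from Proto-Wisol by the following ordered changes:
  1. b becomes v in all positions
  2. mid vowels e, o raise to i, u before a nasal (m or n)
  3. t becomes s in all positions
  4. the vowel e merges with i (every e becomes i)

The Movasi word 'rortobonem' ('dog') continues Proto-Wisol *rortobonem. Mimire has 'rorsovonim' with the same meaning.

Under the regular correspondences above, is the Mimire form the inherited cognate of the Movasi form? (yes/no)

Derive the expected Mimire reflex of *rortobonem:
Mimire: *rortobonem
  rortobonem → rortovonem   [unconditioned shift]
  rortovonem → rortovunim   [pre-nasal raising]
  rortovunim → rorsovunim   [unconditioned shift]
  rorsovunim (rule 4 does not apply)
  giving Mimire rorsovunim.
The regular Mimire reflex would be 'rorsovunim', but the attested form is 'rorsovonim'. The correspondence is irregular, so they are not cognates (the Mimire form has a different source).

no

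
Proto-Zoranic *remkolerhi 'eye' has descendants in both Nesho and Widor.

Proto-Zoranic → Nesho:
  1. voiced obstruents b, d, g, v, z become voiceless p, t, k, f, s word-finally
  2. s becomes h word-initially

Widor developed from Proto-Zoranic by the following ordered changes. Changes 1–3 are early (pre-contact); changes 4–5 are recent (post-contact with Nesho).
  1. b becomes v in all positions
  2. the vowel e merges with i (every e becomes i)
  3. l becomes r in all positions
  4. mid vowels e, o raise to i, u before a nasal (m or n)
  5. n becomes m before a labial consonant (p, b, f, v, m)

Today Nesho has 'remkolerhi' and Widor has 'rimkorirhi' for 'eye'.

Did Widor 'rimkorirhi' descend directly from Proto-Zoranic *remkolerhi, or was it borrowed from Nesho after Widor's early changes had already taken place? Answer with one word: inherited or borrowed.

inherited

If inherited, *remkolerhi would pass through all of Widor's changes:
Widor: *remkolerhi
  remkolerhi (rule 1 does not apply)
  remkolerhi → rimkolirhi   [vowel merger]
  rimkolirhi → rimkorirhi   [unconditioned shift]
  rimkorirhi (rule 4 does not apply)
  rimkorirhi (rule 5 does not apply)
  giving Widor rimkorirhi.
If borrowed from Nesho 'remkolerhi' after the early changes, it would undergo only the recent ones:
  rule 4 (pre-nasal raising): remkolerhi → rimkolerhi
  rule 5 (nasal place assimilation): no change (rimkolerhi)
  ⇒ as a loan: rimkolerhi
Widor 'rimkorirhi' matches the inherited outcome exactly, so it is an inherited cognate, not a loan.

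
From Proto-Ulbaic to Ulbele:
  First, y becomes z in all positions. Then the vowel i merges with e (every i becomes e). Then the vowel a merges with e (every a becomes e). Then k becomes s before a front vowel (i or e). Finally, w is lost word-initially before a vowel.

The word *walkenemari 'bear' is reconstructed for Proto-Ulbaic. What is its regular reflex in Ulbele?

elsenemere

Ulbele: *walkenemari > walkenemare > welkenemere > welsenemere > elsenemere  (by vowel merger, vowel merger, palatalisation, glide loss)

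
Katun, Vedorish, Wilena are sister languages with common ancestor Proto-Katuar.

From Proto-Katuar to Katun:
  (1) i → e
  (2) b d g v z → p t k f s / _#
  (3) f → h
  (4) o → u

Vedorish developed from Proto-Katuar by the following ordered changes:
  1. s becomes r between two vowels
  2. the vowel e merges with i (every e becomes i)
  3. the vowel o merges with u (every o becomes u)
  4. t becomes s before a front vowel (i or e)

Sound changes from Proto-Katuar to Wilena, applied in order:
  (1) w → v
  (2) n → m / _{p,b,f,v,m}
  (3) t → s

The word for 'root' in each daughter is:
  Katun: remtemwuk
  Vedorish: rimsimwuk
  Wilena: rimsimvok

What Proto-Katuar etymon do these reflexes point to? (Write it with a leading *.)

*rimtimwok

Position 8: Katun has u, Vedorish has u, Wilena has o. Wilena preserves o here (none of its changes turn any other segment into o), so the proto-segment is *o.
Position 4: Katun has t, Vedorish has s, Wilena has s. Taking the neighbouring segments as reconstructed: Katun t can only go back to *t; Vedorish s could go back to *t or *s; Wilena s could go back to *t or *s — the one source consistent with every daughter is *t.
Continuing position by position gives *rimtimwok; check it forward:
Katun: start from *rimtimwok.
  rule 1 (vowel merger): rimtimwok → remtemwok
  rule 2: no change — remtemwok
  rule 3: no change — remtemwok
  rule 4 (vowel merger): remtemwok → remtemwuk
  ⇒ Katun remtemwuk
Vedorish: start from *rimtimwok.
  rule 1: no change — rimtimwok
  rule 2: no change — rimtimwok
  rule 3 (vowel merger): rimtimwok → rimtimwuk
  rule 4 (palatalisation): rimtimwuk → rimsimwuk
  ⇒ Vedorish rimsimwuk
Wilena: *rimtimwok
  rimtimwok → rimtimvok   [unconditioned shift]
  rimtimvok (rule 2 does not apply)
  rimtimvok → rimsimvok   [unconditioned shift]
  giving Wilena rimsimvok.
No other proto-form is consistent with every reflex, so the reconstruction is *rimtimwok.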